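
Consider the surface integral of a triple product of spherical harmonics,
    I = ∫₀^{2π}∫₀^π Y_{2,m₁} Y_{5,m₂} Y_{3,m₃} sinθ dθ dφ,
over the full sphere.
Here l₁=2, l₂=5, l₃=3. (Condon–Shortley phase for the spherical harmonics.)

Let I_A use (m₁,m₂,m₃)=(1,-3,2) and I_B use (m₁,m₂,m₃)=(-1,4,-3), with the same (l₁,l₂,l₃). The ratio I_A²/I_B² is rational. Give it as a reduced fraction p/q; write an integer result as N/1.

4/3

l's match ⇒ only the (l;m) 3-j factors differ between A and B.
A: triangle coeff Δ(2,5,3) = 1/2310; Σ_t [1,1]: t=1:−1/720 = -1/720; (3j)²=8/165 [(2 5 3; 1 -3 2)], sign=+1
B: triangle coeff Δ(2,5,3) = 1/2310; Σ_t [3,3]: t=3:−1/4320 = -1/4320; (3j)²=2/55 [(2 5 3; -1 4 -3)], sign=-1
I_A²/I_B² = (8/165)/(2/55) = 4/3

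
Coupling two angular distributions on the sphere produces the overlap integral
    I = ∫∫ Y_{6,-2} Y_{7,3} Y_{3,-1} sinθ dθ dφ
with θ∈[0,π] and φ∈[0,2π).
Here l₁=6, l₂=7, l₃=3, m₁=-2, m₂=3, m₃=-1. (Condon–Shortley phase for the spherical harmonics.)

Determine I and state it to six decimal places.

-0.150285

Rules hold: Σm=0, L=16 even, 1≤3≤13.
N = 13·15·7 = 1365
Δ = 10!·2!·4!/17! = 1/2042040
Racah Σ t=4..6: t=4:+1/207360 t=5:−1/57600 t=6:+1/207360 = -1/129600
⇒ 3j(6 7 3; 0 0 0)² = 168/12155, sgn +1
Racah Σ t=6..8: t=6:+1/829440 t=7:−1/181440 t=8:+1/645120 = -1/362880
⇒ 3j(6 7 3; -2 3 -1)² = 256/17017, sgn -1
4πI² = N·(3j₀)²·(3jₘ)² = 129024/454597
I = -1·√(0.283821/4π) = -0.15028548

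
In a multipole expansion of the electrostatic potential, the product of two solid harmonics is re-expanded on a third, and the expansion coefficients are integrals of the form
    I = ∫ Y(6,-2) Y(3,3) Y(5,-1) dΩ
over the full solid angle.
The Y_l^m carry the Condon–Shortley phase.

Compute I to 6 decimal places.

-0.174062

Checks pass: Σm=0; 14 even; l₃=5∈[3,9].
(2·6+1)(2·3+1)(2·5+1) = 1001
Δ: 4! 8! 2! / 15! → 1/675675
sum: t=1:−1/8640 t=2:+1/2304 t=3:−1/8640 = 7/34560
3j²(6 3 5; 0 0 0) = Δ·Π!·Σ² = 7/429  (sign -1)
sum: t=4:+1/27648 = 1/27648
3j²(6 3 5; -2 3 -1) = Δ·Π!·Σ² = 10/429  (sign +1)
combine: 4πI² = 1001·7/429·10/429 = 490/1287
take √, sign -1: I = -0.17406195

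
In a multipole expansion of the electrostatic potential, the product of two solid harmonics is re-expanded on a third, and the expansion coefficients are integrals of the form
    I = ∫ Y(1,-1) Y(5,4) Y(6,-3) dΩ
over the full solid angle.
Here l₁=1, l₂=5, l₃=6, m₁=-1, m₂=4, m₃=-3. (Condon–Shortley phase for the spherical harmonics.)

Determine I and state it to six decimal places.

Checks pass: Σm=0; 12 even; l₃=6∈[4,6].
(2·1+1)(2·5+1)(2·6+1) = 429
Δ: 0! 2! 10! / 13! → 1/858
sum: t=0:+1/14400 = 1/14400
3j²(1 5 6; 0 0 0) = Δ·Π!·Σ² = 6/143  (sign +1)
sum: t=0:+1/725760 = 1/725760
3j²(1 5 6; -1 4 -3) = Δ·Π!·Σ² = 1/286  (sign -1)
combine: 4πI² = 429·6/143·1/286 = 9/143
take √, sign -1: I = -0.07076985

-0.070770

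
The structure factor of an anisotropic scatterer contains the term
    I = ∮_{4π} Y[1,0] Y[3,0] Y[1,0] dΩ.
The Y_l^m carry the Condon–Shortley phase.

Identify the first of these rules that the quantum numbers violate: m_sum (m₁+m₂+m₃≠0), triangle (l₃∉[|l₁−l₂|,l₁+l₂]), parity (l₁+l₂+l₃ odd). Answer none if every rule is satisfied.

triangle

azimuthal sum: 0 + 0 + 0 = 0  ✓
2 ≤ 1 ≤ 4 (triangle on l)  ✗
L = 1 + 3 + 1 = 5 (odd)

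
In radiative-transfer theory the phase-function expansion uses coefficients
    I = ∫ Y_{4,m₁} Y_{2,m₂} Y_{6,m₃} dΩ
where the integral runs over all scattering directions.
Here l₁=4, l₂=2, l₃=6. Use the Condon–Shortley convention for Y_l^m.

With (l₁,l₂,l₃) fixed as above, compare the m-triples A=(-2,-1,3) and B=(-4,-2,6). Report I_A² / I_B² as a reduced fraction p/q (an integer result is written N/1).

28/55

Shared (l₁,l₂,l₃)=(4,2,6): N and (l;000)² cancel in I_A²/I_B².
A: Δ = 0!·8!·4!/13! = 1/6435; Racah Σ t=0..0: t=0:+1/8640 = 1/8640; ⇒ 3j(4 2 6; -2 -1 3)² = 28/715, sgn -1
B: Δ = 0!·8!·4!/13! = 1/6435; Racah Σ t=0..0: t=0:+1/967680 = 1/967680; ⇒ 3j(4 2 6; -4 -2 6)² = 1/13, sgn +1
I_A²/I_B² = (28/715)/(1/13) = 28/55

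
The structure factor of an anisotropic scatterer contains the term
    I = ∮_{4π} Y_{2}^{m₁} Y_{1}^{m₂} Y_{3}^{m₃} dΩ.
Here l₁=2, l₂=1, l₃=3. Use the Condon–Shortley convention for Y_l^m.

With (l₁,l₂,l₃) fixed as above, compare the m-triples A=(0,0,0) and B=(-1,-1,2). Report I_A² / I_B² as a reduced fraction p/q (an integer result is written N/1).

9/10

Same 2,1,3: normalisation and zero-m 3j drop out of the ratio.
A: Δ: 0! 4! 2! / 7! → 1/105; sum: t=0:+1/4 = 1/4; 3j²(2 1 3; 0 0 0) = Δ·Π!·Σ² = 3/35  (sign -1)
B: Δ: 0! 4! 2! / 7! → 1/105; sum: t=0:+1/12 = 1/12; 3j²(2 1 3; -1 -1 2) = Δ·Π!·Σ² = 2/21  (sign -1)
I_A²/I_B² = (3/35)/(2/21) = 9/10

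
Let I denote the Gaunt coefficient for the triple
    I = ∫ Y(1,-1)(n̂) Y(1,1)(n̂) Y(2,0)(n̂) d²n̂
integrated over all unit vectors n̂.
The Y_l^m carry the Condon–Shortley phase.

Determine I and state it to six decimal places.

Checks pass: Σm=0; 4 even; l₃=2∈[0,2].
(2·1+1)(2·1+1)(2·2+1) = 45
Δ: 0! 2! 2! / 5! → 1/30
sum: t=0:+1/1 = 1/1
3j²(1 1 2; 0 0 0) = Δ·Π!·Σ² = 2/15  (sign +1)
sum: t=0:+1/4 = 1/4
3j²(1 1 2; -1 1 0) = Δ·Π!·Σ² = 1/30  (sign +1)
combine: 4πI² = 45·2/15·1/30 = 1/5
take √, sign +1: I = 0.12615663

0.126157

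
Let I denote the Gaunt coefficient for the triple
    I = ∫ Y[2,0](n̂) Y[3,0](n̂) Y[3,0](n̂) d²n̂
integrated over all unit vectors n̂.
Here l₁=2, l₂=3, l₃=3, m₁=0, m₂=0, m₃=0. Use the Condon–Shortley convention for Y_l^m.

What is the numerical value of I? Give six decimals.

0.168209

Checks pass: Σm=0; 8 even; l₃=3∈[1,5].
(2·2+1)(2·3+1)(2·3+1) = 245
Δ: 2! 2! 4! / 9! → 1/3780
sum: t=0:+1/24 t=1:−1/4 t=2:+1/24 = -1/6
3j²(2 3 3; 0 0 0) = Δ·Π!·Σ² = 4/105  (sign +1)
(m-triple is (0,0,0) — same symbol as above.)
combine: 4πI² = 245·4/105·4/105 = 16/45
take √, sign +1: I = 0.16820883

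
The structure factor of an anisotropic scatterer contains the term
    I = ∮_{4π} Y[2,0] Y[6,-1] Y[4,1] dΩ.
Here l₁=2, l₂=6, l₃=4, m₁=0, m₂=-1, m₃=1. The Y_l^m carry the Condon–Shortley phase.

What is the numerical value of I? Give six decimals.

-0.230476

Rules hold: Σm=0, L=12 even, 4≤4≤8.
N = 5·13·9 = 585
Δ = 4!·0!·8!/13! = 1/6435
Racah Σ t=2..2: t=2:+1/2304 = 1/2304
⇒ 3j(2 6 4; 0 0 0)² = 5/143, sgn +1
Racah Σ t=2..2: t=2:+1/2880 = 1/2880
⇒ 3j(2 6 4; 0 -1 1)² = 14/429, sgn -1
4πI² = N·(3j₀)²·(3jₘ)² = 1050/1573
I = -1·√(0.667514/4π) = -0.23047581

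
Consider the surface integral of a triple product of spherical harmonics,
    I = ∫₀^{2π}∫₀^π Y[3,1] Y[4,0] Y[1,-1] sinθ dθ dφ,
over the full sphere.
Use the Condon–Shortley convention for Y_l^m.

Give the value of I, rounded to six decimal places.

m-sum 0 ✓  L=8 even ✓  1≤1≤7 ✓
Π(2lᵢ+1) = 7×9×3 = 189
triangle coeff Δ(3,4,1) = 1/252
Σ_t [3,3]: t=3:−1/36 = -1/36
(3j)²=4/63 [(3 4 1; 0 0 0)], sign=+1
Σ_t [2,2]: t=2:+1/96 = 1/96
(3j)²=1/42 [(3 4 1; 1 0 -1)], sign=+1
⇒ 4πI² = 2/7
I = (+1)√(2/7/(4π)) = 0.15078601

0.150786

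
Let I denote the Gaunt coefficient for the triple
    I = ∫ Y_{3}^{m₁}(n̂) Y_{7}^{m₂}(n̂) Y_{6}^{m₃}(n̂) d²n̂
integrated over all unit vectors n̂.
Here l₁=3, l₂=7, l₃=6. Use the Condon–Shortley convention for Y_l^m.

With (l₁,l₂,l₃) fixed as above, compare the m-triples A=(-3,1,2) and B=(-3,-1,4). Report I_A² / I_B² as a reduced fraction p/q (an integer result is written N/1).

392/135

Same 3,7,6: normalisation and zero-m 3j drop out of the ratio.
A: Δ: 4! 2! 10! / 17! → 1/2042040; sum: t=4:+1/829440 = 1/829440; 3j²(3 7 6; -3 1 2) = Δ·Π!·Σ² = 35/2431  (sign +1)
B: Δ: 4! 2! 10! / 17! → 1/2042040; sum: t=4:+1/3870720 = 1/3870720; 3j²(3 7 6; -3 -1 4) = Δ·Π!·Σ² = 675/136136  (sign +1)
I_A²/I_B² = (35/2431)/(675/136136) = 392/135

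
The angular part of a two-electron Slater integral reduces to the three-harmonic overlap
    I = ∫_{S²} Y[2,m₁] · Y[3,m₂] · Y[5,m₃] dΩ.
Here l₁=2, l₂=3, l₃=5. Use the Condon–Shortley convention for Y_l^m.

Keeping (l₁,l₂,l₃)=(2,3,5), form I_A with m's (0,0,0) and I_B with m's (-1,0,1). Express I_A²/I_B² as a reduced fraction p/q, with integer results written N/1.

5/4

Same 2,3,5: normalisation and zero-m 3j drop out of the ratio.
A: Δ: 0! 4! 6! / 11! → 1/2310; sum: t=0:+1/144 = 1/144; 3j²(2 3 5; 0 0 0) = Δ·Π!·Σ² = 10/231  (sign -1)
B: Δ: 0! 4! 6! / 11! → 1/2310; sum: t=0:+1/216 = 1/216; 3j²(2 3 5; -1 0 1) = Δ·Π!·Σ² = 8/231  (sign +1)
I_A²/I_B² = (10/231)/(8/231) = 5/4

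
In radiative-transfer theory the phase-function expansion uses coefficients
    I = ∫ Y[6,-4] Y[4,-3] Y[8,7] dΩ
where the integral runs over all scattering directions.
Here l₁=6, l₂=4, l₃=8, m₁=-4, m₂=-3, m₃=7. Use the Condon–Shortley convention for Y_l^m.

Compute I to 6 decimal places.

-0.159602

m-sum 0 ✓  L=18 even ✓  2≤8≤10 ✓
Π(2lᵢ+1) = 13×9×17 = 1989
triangle coeff Δ(6,4,8) = 1/23279256
Σ_t [0,2]: t=0:+1/1658880 t=1:−1/518400 t=2:+1/1658880 = -1/1382400
(3j)²=504/46189 [(6 4 8; 0 0 0)], sign=-1
Σ_t [0,1]: t=0:+1/870912000 t=1:−1/261273600 = -1/373248000
(3j)²=343/23256 [(6 4 8; -4 -3 7)], sign=+1
⇒ 4πI² = 21609/67507
I = (-1)√(21609/67507/(4π)) = -0.15960188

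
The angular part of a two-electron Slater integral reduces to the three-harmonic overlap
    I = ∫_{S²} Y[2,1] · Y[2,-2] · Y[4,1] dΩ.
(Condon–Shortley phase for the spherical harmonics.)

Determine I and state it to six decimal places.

-0.090112

Checks pass: Σm=0; 8 even; l₃=4∈[0,4].
(2·2+1)(2·2+1)(2·4+1) = 225
Δ: 0! 4! 4! / 9! → 1/630
sum: t=0:+1/16 = 1/16
3j²(2 2 4; 0 0 0) = Δ·Π!·Σ² = 2/35  (sign +1)
sum: t=0:+1/144 = 1/144
3j²(2 2 4; 1 -2 1) = Δ·Π!·Σ² = 1/126  (sign -1)
combine: 4πI² = 225·2/35·1/126 = 5/49
take √, sign -1: I = -0.09011188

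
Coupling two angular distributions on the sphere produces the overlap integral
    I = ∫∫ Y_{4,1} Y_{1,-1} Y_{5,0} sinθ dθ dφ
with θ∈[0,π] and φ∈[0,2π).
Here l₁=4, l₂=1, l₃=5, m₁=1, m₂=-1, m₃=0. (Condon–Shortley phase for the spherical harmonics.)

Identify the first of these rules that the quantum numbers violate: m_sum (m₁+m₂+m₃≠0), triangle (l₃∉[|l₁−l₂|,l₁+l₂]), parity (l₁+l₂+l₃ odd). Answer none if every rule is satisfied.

none

Σmᵢ = 0  ✓
l₃∈[|l₁−l₂|,l₁+l₂]=[3,5], have l₃=5  ✓
Σlᵢ = 10 ⇒ even  ✓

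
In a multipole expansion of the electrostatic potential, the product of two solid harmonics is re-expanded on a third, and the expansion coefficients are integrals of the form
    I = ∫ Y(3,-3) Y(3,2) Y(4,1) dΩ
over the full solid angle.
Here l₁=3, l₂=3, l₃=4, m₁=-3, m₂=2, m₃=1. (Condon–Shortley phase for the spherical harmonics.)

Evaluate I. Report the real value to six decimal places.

Checks pass: Σm=0; 10 even; l₃=4∈[0,6].
(2·3+1)(2·3+1)(2·4+1) = 441
Δ: 2! 4! 4! / 11! → 1/34650
sum: t=0:+1/72 t=1:−1/16 t=2:+1/72 = -5/144
3j²(3 3 4; 0 0 0) = Δ·Π!·Σ² = 2/77  (sign -1)
sum: t=2:+1/288 = 1/288
3j²(3 3 4; -3 2 1) = Δ·Π!·Σ² = 5/231  (sign -1)
combine: 4πI² = 441·2/77·5/231 = 30/121
take √, sign +1: I = 0.14046335

0.140463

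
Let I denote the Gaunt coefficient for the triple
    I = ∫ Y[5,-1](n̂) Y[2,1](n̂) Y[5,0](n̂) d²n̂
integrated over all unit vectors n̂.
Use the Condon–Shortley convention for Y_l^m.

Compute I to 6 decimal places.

-0.036166

Checks pass: Σm=0; 12 even; l₃=5∈[3,7].
(2·5+1)(2·2+1)(2·5+1) = 605
Δ: 2! 8! 2! / 13! → 1/38610
sum: t=0:+1/2880 t=1:−1/576 t=2:+1/2880 = -1/960
3j²(5 2 5; 0 0 0) = Δ·Π!·Σ² = 10/429  (sign +1)
sum: t=1:−1/1440 t=2:+1/1152 = 1/5760
3j²(5 2 5; -1 1 0) = Δ·Π!·Σ² = 1/858  (sign -1)
combine: 4πI² = 605·10/429·1/858 = 25/1521
take √, sign -1: I = -0.03616600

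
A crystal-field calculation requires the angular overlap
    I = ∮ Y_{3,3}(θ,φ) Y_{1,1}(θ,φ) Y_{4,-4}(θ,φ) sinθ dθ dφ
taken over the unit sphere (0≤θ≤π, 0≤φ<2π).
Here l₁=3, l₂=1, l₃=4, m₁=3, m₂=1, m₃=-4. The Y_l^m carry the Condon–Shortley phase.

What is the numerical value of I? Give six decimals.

0.325735

Rules hold: Σm=0, L=8 even, 2≤4≤4.
N = 7·3·9 = 189
Δ = 0!·6!·2!/9! = 1/252
Racah Σ t=0..0: t=0:+1/36 = 1/36
⇒ 3j(3 1 4; 0 0 0)² = 4/63, sgn +1
Racah Σ t=0..0: t=0:+1/1440 = 1/1440
⇒ 3j(3 1 4; 3 1 -4)² = 1/9, sgn +1
4πI² = N·(3j₀)²·(3jₘ)² = 4/3
I = +1·√(1.33333/4π) = 0.32573501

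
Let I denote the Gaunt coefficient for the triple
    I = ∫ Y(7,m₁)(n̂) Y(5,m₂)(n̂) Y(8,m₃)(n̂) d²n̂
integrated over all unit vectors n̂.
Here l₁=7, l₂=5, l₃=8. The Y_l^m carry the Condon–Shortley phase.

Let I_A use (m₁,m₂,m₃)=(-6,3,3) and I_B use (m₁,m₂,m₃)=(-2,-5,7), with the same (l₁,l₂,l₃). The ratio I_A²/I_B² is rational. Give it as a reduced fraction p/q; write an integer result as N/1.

Shared (l₁,l₂,l₃)=(7,5,8): N and (l;000)² cancel in I_A²/I_B².
A: Δ = 4!·10!·6!/21! = 1/814773960; Racah Σ t=3..4: t=3:−1/2612736000 t=4:+1/418037760 = 1/497664000; ⇒ 3j(7 5 8; -6 3 3)² = 77/6460, sgn -1
B: Δ = 4!·10!·6!/21! = 1/814773960; Racah Σ t=0..0: t=0:+1/6270566400 = 1/6270566400; ⇒ 3j(7 5 8; -2 -5 7)² = 25/3876, sgn -1
I_A²/I_B² = (77/6460)/(25/3876) = 231/125

231/125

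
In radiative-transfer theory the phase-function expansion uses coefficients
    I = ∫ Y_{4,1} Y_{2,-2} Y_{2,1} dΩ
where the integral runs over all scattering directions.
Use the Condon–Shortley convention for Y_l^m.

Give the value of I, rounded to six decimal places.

-0.090112

Checks pass: Σm=0; 8 even; l₃=2∈[2,6].
(2·4+1)(2·2+1)(2·2+1) = 225
Δ: 4! 4! 0! / 9! → 1/630
sum: t=2:+1/16 = 1/16
3j²(4 2 2; 0 0 0) = Δ·Π!·Σ² = 2/35  (sign +1)
sum: t=0:+1/144 = 1/144
3j²(4 2 2; 1 -2 1) = Δ·Π!·Σ² = 1/126  (sign -1)
combine: 4πI² = 225·2/35·1/126 = 5/49
take √, sign -1: I = -0.09011188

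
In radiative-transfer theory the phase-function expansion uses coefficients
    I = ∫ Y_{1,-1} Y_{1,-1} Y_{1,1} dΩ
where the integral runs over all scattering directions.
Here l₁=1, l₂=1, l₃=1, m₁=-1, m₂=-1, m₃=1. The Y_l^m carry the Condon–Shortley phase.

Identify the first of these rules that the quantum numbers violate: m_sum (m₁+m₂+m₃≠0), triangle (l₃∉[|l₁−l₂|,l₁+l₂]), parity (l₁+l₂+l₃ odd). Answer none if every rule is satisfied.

m_sum

Σmᵢ = -1  ✗
l₃∈[|l₁−l₂|,l₁+l₂]=[0,2], have l₃=1
Σlᵢ = 3 ⇒ odd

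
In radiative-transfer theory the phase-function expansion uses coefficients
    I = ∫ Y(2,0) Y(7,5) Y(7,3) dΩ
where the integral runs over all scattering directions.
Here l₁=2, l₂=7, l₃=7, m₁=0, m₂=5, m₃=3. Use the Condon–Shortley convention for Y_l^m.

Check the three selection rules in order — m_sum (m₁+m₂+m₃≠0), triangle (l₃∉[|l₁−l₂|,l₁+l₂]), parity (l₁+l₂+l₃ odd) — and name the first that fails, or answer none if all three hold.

m_sum

azimuthal sum: 0 + 5 + 3 = 8  ✗
5 ≤ 7 ≤ 9 (triangle on l)
L = 2 + 7 + 7 = 16 (even)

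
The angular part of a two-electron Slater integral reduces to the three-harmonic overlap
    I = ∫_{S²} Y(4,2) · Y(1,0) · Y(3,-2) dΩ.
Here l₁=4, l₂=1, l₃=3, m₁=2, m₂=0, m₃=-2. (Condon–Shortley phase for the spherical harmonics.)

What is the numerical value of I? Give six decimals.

Checks pass: Σm=0; 8 even; l₃=3∈[3,5].
(2·4+1)(2·1+1)(2·3+1) = 189
Δ: 2! 6! 0! / 9! → 1/252
sum: t=1:−1/36 = -1/36
3j²(4 1 3; 0 0 0) = Δ·Π!·Σ² = 4/63  (sign +1)
sum: t=1:−1/120 = -1/120
3j²(4 1 3; 2 0 -2) = Δ·Π!·Σ² = 1/21  (sign +1)
combine: 4πI² = 189·4/63·1/21 = 4/7
take √, sign +1: I = 0.21324362

0.213244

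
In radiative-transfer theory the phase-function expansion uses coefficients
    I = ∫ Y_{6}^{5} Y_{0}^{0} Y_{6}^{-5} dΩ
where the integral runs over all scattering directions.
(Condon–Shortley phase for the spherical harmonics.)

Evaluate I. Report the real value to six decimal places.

-0.282095

Checks pass: Σm=0; 12 even; l₃=6∈[6,6].
(2·6+1)(2·0+1)(2·6+1) = 169
Δ: 0! 12! 0! / 13! → 1/13
sum: t=0:+1/518400 = 1/518400
3j²(6 0 6; 0 0 0) = Δ·Π!·Σ² = 1/13  (sign +1)
sum: t=0:+1/39916800 = 1/39916800
3j²(6 0 6; 5 0 -5) = Δ·Π!·Σ² = 1/13  (sign -1)
combine: 4πI² = 169·1/13·1/13 = 1/1
take √, sign -1: I = -0.28209479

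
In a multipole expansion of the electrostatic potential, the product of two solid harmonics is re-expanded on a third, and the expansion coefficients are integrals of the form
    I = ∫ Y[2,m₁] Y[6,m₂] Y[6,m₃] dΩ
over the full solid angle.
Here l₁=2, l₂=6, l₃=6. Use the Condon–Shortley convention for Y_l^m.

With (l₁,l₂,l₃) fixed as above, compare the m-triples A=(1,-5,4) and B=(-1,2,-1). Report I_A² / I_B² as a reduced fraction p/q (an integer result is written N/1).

Shared (l₁,l₂,l₃)=(2,6,6): N and (l;000)² cancel in I_A²/I_B².
A: Δ = 2!·2!·10!/15! = 1/90090; Racah Σ t=0..1: t=0:+1/725760 t=1:−1/7257600 = 1/806400; ⇒ 3j(2 6 6; 1 -5 4)² = 27/910, sgn +1
B: Δ = 2!·2!·10!/15! = 1/90090; Racah Σ t=1..2: t=1:−1/60480 t=2:+1/34560 = 1/80640; ⇒ 3j(2 6 6; -1 2 -1)² = 6/1001, sgn -1
I_A²/I_B² = (27/910)/(6/1001) = 99/20

99/20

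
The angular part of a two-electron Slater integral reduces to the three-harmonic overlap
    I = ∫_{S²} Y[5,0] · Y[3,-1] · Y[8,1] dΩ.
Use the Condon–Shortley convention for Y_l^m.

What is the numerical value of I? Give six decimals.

-0.215961

Checks pass: Σm=0; 16 even; l₃=8∈[2,8].
(2·5+1)(2·3+1)(2·8+1) = 1309
Δ: 0! 10! 6! / 17! → 1/136136
sum: t=0:+1/518400 = 1/518400
3j²(5 3 8; 0 0 0) = Δ·Π!·Σ² = 56/2431  (sign +1)
sum: t=0:+1/691200 = 1/691200
3j²(5 3 8; 0 -1 1) = Δ·Π!·Σ² = 189/9724  (sign -1)
combine: 4πI² = 1309·56/2431·189/9724 = 18522/31603
take √, sign -1: I = -0.21596076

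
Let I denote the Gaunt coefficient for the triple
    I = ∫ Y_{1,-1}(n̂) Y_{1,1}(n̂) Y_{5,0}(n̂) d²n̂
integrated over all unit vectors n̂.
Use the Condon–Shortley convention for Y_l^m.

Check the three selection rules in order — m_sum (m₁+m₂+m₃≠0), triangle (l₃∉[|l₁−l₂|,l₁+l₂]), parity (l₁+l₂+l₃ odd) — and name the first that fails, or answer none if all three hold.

triangle

Σmᵢ = 0  ✓
l₃∈[|l₁−l₂|,l₁+l₂]=[0,2], have l₃=5  ✗
Σlᵢ = 7 ⇒ odd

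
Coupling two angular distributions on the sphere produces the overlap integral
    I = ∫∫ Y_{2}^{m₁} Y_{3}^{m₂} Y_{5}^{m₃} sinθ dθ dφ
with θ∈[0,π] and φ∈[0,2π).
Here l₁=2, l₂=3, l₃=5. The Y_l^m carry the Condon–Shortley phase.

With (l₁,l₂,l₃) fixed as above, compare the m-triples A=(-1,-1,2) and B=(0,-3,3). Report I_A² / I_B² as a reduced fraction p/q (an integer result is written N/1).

15/4

Shared (l₁,l₂,l₃)=(2,3,5): N and (l;000)² cancel in I_A²/I_B².
A: Δ = 0!·4!·6!/11! = 1/2310; Racah Σ t=0..0: t=0:+1/288 = 1/288; ⇒ 3j(2 3 5; -1 -1 2)² = 1/22, sgn -1
B: Δ = 0!·4!·6!/11! = 1/2310; Racah Σ t=0..0: t=0:+1/2880 = 1/2880; ⇒ 3j(2 3 5; 0 -3 3)² = 2/165, sgn +1
I_A²/I_B² = (1/22)/(2/165) = 15/4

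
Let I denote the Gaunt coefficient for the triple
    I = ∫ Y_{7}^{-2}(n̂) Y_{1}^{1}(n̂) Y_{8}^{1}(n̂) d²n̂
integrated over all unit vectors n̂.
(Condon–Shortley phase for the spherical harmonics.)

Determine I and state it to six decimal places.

-0.140215

m-sum 0 ✓  L=16 even ✓  6≤8≤8 ✓
Π(2lᵢ+1) = 15×3×17 = 765
triangle coeff Δ(7,1,8) = 1/2040
Σ_t [0,0]: t=0:+1/25401600 = 1/25401600
(3j)²=8/255 [(7 1 8; 0 0 0)], sign=+1
Σ_t [0,0]: t=0:+1/87091200 = 1/87091200
(3j)²=7/680 [(7 1 8; -2 1 1)], sign=-1
⇒ 4πI² = 21/85
I = (-1)√(21/85/(4π)) = -0.14021525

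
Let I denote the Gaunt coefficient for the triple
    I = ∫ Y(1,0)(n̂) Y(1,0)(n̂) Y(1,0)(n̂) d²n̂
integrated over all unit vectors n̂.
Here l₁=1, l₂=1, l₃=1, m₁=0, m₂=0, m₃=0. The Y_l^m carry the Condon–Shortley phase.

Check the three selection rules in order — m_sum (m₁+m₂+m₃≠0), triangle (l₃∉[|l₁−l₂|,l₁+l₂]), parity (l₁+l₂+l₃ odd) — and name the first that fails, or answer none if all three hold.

m₁+m₂+m₃ = 0 + 0 + 0 = 0  ✓
triangle: |1−1|=0 ≤ l₃=1 ≤ 1+1=2  ✓
parity: l₁+l₂+l₃ = 3 is odd  ✗

parity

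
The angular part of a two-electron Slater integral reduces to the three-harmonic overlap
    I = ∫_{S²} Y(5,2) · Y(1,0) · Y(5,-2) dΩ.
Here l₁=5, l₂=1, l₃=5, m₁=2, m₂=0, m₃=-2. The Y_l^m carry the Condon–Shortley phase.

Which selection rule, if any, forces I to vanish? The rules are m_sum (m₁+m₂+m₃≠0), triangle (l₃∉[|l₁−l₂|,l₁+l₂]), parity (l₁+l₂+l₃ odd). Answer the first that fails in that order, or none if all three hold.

m₁+m₂+m₃ = 2 + 0 − 2 = 0  ✓
triangle: |5−1|=4 ≤ l₃=5 ≤ 5+1=6  ✓
parity: l₁+l₂+l₃ = 11 is odd  ✗

parity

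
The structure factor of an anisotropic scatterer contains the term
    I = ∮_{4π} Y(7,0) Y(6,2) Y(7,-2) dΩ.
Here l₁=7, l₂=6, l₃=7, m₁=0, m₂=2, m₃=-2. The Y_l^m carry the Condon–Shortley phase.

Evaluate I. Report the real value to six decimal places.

Checks pass: Σm=0; 20 even; l₃=7∈[1,13].
(2·7+1)(2·6+1)(2·7+1) = 2925
Δ: 6! 8! 6! / 21! → 1/2444321880
sum: t=0:+1/2612736000 t=1:−1/20736000 t=2:+1/1658880 t=3:−1/746496 t=4:+1/1658880 t=5:−1/20736000 t=6:+1/2612736000 = -1/4354560
3j²(7 6 7; 0 0 0) = Δ·Π!·Σ² = 1000/138567  (sign +1)
sum: t=2:+1/24883200 t=3:−1/2488320 t=4:+1/1658880 t=5:−1/6220800 t=6:+1/174182400 = 1/11612160
3j²(7 6 7; 0 2 -2) = Δ·Π!·Σ² = 150/46189  (sign -1)
combine: 4πI² = 2925·1000/138567·150/46189 = 11250000/164109517
take √, sign -1: I = -0.07385917

-0.073859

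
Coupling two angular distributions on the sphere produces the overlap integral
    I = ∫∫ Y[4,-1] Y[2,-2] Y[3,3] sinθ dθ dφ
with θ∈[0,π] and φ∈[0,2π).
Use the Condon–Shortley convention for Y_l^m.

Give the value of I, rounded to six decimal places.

0.000000

L=9 odd ⇒ parity kills the (l;000) factor ⇒ I = 0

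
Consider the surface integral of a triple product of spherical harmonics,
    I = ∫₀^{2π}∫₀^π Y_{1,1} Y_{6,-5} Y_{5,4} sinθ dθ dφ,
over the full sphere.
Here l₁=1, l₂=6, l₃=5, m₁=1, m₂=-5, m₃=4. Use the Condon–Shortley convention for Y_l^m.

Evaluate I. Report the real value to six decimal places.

Rules hold: Σm=0, L=12 even, 5≤5≤7.
N = 3·13·11 = 429
Δ = 2!·0!·10!/13! = 1/858
Racah Σ t=1..1: t=1:−1/14400 = -1/14400
⇒ 3j(1 6 5; 0 0 0)² = 6/143, sgn +1
Racah Σ t=0..0: t=0:+1/725760 = 1/725760
⇒ 3j(1 6 5; 1 -5 4)² = 5/78, sgn -1
4πI² = N·(3j₀)²·(3jₘ)² = 15/13
I = -1·√(1.15385/4π) = -0.30301841

-0.303018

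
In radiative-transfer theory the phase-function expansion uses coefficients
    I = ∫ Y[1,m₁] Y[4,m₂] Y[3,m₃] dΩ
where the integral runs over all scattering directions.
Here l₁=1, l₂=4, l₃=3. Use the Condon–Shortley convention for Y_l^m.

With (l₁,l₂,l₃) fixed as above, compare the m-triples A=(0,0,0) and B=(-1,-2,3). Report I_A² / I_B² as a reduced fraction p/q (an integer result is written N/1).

16/1

Shared (l₁,l₂,l₃)=(1,4,3): N and (l;000)² cancel in I_A²/I_B².
A: Δ = 2!·0!·6!/9! = 1/252; Racah Σ t=1..1: t=1:−1/36 = -1/36; ⇒ 3j(1 4 3; 0 0 0)² = 4/63, sgn +1
B: Δ = 2!·0!·6!/9! = 1/252; Racah Σ t=2..2: t=2:+1/1440 = 1/1440; ⇒ 3j(1 4 3; -1 -2 3)² = 1/252, sgn +1
I_A²/I_B² = (4/63)/(1/252) = 16/1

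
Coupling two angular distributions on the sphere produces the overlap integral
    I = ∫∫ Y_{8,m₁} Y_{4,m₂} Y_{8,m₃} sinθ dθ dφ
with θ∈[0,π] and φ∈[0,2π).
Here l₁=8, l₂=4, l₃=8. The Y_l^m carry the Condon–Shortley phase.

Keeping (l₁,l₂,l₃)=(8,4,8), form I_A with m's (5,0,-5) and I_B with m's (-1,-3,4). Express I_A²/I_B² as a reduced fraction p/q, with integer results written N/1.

1521/1375

Shared (l₁,l₂,l₃)=(8,4,8): N and (l;000)² cancel in I_A²/I_B².
A: Δ = 4!·12!·4!/21! = 1/185175900; Racah Σ t=0..3: t=0:+1/1254113280 t=1:−1/261273600 t=2:+1/638668800 t=3:−1/17244057600 = -1/656916480; ⇒ 3j(8 4 8; 5 0 -5)² = 13/1292, sgn +1
B: Δ = 4!·12!·4!/21! = 1/185175900; Racah Σ t=0..1: t=0:+1/313528320 t=1:−1/139345920 = -1/250822656; ⇒ 3j(8 4 8; -1 -3 4)² = 1375/151164, sgn -1
I_A²/I_B² = (13/1292)/(1375/151164) = 1521/1375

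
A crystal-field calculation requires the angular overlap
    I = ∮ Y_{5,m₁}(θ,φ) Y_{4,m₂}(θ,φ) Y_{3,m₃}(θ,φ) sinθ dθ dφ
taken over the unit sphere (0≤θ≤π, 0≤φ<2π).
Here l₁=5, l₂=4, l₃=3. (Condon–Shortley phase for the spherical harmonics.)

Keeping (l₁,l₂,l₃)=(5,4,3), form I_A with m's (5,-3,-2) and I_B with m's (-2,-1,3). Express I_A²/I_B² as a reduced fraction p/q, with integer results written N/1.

l's match ⇒ only the (l;m) 3-j factors differ between A and B.
A: triangle coeff Δ(5,4,3) = 1/180180; Σ_t [0,0]: t=0:+1/17280 = 1/17280; (3j)²=35/858 [(5 4 3; 5 -3 -2)], sign=-1
B: triangle coeff Δ(5,4,3) = 1/180180; Σ_t [3,3]: t=3:−1/1728 = -1/1728; (3j)²=25/858 [(5 4 3; -2 -1 3)], sign=-1
I_A²/I_B² = (35/858)/(25/858) = 7/5

7/5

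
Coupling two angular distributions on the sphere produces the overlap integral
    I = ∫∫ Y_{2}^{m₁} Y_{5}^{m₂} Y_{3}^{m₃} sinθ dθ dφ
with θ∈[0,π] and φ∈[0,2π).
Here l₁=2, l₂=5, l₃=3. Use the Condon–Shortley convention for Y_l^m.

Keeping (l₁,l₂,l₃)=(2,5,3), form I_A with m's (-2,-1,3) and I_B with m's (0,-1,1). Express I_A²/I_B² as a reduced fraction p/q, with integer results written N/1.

1/90

Shared (l₁,l₂,l₃)=(2,5,3): N and (l;000)² cancel in I_A²/I_B².
A: Δ = 4!·0!·6!/11! = 1/2310; Racah Σ t=4..4: t=4:+1/17280 = 1/17280; ⇒ 3j(2 5 3; -2 -1 3)² = 1/2310, sgn +1
B: Δ = 4!·0!·6!/11! = 1/2310; Racah Σ t=2..2: t=2:+1/192 = 1/192; ⇒ 3j(2 5 3; 0 -1 1)² = 3/77, sgn +1
I_A²/I_B² = (1/2310)/(3/77) = 1/90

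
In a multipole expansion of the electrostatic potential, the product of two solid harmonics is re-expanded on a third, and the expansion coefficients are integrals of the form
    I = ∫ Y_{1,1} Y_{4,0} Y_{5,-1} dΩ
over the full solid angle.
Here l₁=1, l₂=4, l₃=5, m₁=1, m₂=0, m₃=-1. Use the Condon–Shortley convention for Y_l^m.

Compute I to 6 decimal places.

Rules hold: Σm=0, L=10 even, 3≤5≤5.
N = 3·9·11 = 297
Δ = 0!·2!·8!/11! = 1/495
Racah Σ t=0..0: t=0:+1/576 = 1/576
⇒ 3j(1 4 5; 0 0 0)² = 5/99, sgn -1
Racah Σ t=0..0: t=0:+1/1152 = 1/1152
⇒ 3j(1 4 5; 1 0 -1)² = 1/33, sgn +1
4πI² = N·(3j₀)²·(3jₘ)² = 5/11
I = -1·√(0.454545/4π) = -0.19018827

-0.190188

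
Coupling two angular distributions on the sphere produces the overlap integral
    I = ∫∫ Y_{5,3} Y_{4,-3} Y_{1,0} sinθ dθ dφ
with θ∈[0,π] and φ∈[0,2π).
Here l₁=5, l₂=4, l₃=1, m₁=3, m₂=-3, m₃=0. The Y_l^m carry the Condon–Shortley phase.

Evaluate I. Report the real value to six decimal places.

-0.196426

Checks pass: Σm=0; 10 even; l₃=1∈[1,9].
(2·5+1)(2·4+1)(2·1+1) = 297
Δ: 8! 2! 0! / 11! → 1/495
sum: t=4:+1/576 = 1/576
3j²(5 4 1; 0 0 0) = Δ·Π!·Σ² = 5/99  (sign -1)
sum: t=1:−1/5040 = -1/5040
3j²(5 4 1; 3 -3 0) = Δ·Π!·Σ² = 16/495  (sign +1)
combine: 4πI² = 297·5/99·16/495 = 16/33
take √, sign -1: I = -0.19642560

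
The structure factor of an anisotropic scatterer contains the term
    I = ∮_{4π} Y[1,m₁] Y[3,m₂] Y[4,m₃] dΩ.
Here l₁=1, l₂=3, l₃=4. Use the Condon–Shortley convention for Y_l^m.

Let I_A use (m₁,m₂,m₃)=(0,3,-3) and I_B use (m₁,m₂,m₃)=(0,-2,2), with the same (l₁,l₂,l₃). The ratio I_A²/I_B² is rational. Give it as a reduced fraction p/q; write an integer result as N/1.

l's match ⇒ only the (l;m) 3-j factors differ between A and B.
A: triangle coeff Δ(1,3,4) = 1/252; Σ_t [0,0]: t=0:+1/720 = 1/720; (3j)²=1/36 [(1 3 4; 0 3 -3)], sign=-1
B: triangle coeff Δ(1,3,4) = 1/252; Σ_t [0,0]: t=0:+1/120 = 1/120; (3j)²=1/21 [(1 3 4; 0 -2 2)], sign=+1
I_A²/I_B² = (1/36)/(1/21) = 7/12

7/12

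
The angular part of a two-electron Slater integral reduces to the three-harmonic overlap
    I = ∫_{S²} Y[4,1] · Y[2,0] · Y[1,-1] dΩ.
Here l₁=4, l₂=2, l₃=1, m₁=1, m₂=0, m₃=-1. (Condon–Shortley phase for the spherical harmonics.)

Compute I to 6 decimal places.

l₃=1 ∉ [2,6] — triangle fails ⇒ I = 0

0.000000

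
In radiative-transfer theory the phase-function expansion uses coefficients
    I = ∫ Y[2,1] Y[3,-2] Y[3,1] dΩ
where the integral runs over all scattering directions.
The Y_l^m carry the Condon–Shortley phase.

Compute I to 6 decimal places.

Rules hold: Σm=0, L=8 even, 1≤3≤5.
N = 5·7·7 = 245
Δ = 2!·2!·4!/9! = 1/3780
Racah Σ t=0..2: t=0:+1/24 t=1:−1/4 t=2:+1/24 = -1/6
⇒ 3j(2 3 3; 0 0 0)² = 4/105, sgn +1
Racah Σ t=0..1: t=0:+1/12 t=1:−1/48 = 1/16
⇒ 3j(2 3 3; 1 -2 1)² = 1/28, sgn +1
4πI² = N·(3j₀)²·(3jₘ)² = 1/3
I = +1·√(0.333333/4π) = 0.16286750

0.162868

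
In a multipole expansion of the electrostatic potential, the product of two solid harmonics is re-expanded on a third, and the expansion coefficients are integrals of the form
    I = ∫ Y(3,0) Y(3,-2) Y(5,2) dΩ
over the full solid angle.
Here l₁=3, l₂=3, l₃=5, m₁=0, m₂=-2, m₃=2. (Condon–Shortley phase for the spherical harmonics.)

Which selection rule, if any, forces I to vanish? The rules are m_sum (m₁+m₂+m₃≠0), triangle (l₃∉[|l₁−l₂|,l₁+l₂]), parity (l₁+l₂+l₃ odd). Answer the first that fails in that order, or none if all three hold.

parity

azimuthal sum: 0 − 2 + 2 = 0  ✓
0 ≤ 5 ≤ 6 (triangle on l)  ✓
L = 3 + 3 + 5 = 11 (odd)  ✗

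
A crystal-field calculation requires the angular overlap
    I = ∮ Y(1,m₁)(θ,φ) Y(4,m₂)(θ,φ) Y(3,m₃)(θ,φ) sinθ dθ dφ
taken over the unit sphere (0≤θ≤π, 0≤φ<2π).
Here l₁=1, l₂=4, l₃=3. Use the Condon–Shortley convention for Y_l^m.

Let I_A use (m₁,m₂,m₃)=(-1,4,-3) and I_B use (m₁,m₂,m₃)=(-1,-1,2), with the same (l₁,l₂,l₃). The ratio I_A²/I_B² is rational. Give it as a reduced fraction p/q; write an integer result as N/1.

28/3

Shared (l₁,l₂,l₃)=(1,4,3): N and (l;000)² cancel in I_A²/I_B².
A: Δ = 2!·0!·6!/9! = 1/252; Racah Σ t=2..2: t=2:+1/1440 = 1/1440; ⇒ 3j(1 4 3; -1 4 -3)² = 1/9, sgn +1
B: Δ = 2!·0!·6!/9! = 1/252; Racah Σ t=2..2: t=2:+1/240 = 1/240; ⇒ 3j(1 4 3; -1 -1 2)² = 1/84, sgn -1
I_A²/I_B² = (1/9)/(1/84) = 28/3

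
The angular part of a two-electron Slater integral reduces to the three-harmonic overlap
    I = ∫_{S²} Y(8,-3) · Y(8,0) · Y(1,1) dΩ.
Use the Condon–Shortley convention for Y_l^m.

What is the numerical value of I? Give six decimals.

m-sum = -3 + 0 + 1 = -2 ≠ 0 ⇒ I = 0

0.000000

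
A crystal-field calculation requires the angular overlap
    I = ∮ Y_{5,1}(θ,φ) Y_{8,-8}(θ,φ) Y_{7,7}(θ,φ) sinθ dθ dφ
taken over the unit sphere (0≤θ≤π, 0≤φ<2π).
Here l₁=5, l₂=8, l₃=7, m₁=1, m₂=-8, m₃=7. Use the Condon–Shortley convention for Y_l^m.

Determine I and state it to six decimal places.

m-sum 0 ✓  L=20 even ✓  3≤7≤13 ✓
Π(2lᵢ+1) = 11×17×15 = 2805
triangle coeff Δ(5,8,7) = 1/814773960
Σ_t [1,5]: t=1:−1/87091200 t=2:+1/4976640 t=3:−1/2073600 t=4:+1/4976640 t=5:−1/87091200 = -1/9676800
(3j)²=360/46189 [(5 8 7; 0 0 0)], sign=+1
Σ_t [0,0]: t=0:+1/62705664000 = 1/62705664000
(3j)²=143/14535 [(5 8 7; 1 -8 7)], sign=+1
⇒ 4πI² = 1320/6137
I = (+1)√(1320/6137/(4π)) = 0.13082898

0.130829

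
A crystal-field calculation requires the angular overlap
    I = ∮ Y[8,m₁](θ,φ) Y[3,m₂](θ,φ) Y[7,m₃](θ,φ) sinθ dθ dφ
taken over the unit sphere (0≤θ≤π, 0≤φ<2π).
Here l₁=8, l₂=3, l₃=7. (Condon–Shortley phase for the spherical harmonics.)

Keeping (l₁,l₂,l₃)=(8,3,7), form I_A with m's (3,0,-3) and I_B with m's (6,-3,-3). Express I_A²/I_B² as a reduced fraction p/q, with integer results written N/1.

Shared (l₁,l₂,l₃)=(8,3,7): N and (l;000)² cancel in I_A²/I_B².
A: Δ = 4!·12!·2!/19! = 1/5290740; Racah Σ t=1..3: t=1:−1/11612160 t=2:+1/8709120 t=3:−1/87091200 = 1/58060800; ⇒ 3j(8 3 7; 3 0 -3)² = 99/117572, sgn +1
B: Δ = 4!·12!·2!/19! = 1/5290740; Racah Σ t=0..0: t=0:+1/348364800 = 1/348364800; ⇒ 3j(8 3 7; 6 -3 -3)² = 11/646, sgn +1
I_A²/I_B² = (99/117572)/(11/646) = 9/182

9/182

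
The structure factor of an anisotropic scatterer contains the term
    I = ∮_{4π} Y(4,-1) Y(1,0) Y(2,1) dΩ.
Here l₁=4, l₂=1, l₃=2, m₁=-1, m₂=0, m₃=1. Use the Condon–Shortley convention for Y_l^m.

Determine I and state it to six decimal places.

0.000000

l₃=2 ∉ [3,5] — triangle fails ⇒ I = 0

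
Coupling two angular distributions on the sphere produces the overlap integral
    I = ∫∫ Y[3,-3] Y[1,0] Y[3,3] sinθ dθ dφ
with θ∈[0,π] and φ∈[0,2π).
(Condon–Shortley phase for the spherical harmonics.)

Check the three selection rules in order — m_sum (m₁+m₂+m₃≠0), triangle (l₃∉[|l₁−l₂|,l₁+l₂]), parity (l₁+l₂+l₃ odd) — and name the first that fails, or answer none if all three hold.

parity

Σmᵢ = 0  ✓
l₃∈[|l₁−l₂|,l₁+l₂]=[2,4], have l₃=3  ✓
Σlᵢ = 7 ⇒ odd  ✗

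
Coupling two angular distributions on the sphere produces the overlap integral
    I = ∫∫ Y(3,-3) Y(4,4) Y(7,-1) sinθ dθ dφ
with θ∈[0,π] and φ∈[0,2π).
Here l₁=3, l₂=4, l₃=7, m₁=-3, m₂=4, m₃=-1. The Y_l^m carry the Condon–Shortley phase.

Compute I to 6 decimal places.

Checks pass: Σm=0; 14 even; l₃=7∈[1,7].
(2·3+1)(2·4+1)(2·7+1) = 945
Δ: 0! 6! 8! / 15! → 1/45045
sum: t=0:+1/20736 = 1/20736
3j²(3 4 7; 0 0 0) = Δ·Π!·Σ² = 35/1287  (sign -1)
sum: t=0:+1/29030400 = 1/29030400
3j²(3 4 7; -3 4 -1) = Δ·Π!·Σ² = 1/45045  (sign +1)
combine: 4πI² = 945·35/1287·1/45045 = 35/61347
take √, sign -1: I = -0.00673802

-0.006738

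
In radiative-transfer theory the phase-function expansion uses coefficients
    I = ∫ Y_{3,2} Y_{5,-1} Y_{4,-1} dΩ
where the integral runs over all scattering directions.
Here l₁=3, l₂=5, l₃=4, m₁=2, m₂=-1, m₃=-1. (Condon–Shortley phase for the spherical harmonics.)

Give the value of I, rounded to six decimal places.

0.138239

Checks pass: Σm=0; 12 even; l₃=4∈[2,8].
(2·3+1)(2·5+1)(2·4+1) = 693
Δ: 4! 2! 6! / 13! → 1/180180
sum: t=1:−1/576 t=2:+1/144 t=3:−1/576 = 1/288
3j²(3 5 4; 0 0 0) = Δ·Π!·Σ² = 20/1001  (sign +1)
sum: t=0:+1/1152 t=1:−1/432 = -5/3456
3j²(3 5 4; 2 -1 -1) = Δ·Π!·Σ² = 625/36036  (sign +1)
combine: 4πI² = 693·20/1001·625/36036 = 3125/13013
take √, sign +1: I = 0.13823925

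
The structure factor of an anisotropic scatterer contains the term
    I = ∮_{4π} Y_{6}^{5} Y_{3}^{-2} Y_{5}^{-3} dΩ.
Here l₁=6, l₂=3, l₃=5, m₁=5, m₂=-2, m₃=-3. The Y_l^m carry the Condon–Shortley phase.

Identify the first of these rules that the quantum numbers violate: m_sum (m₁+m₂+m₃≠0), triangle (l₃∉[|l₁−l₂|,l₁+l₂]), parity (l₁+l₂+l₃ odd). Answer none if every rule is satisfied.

none

azimuthal sum: 5 − 2 − 3 = 0  ✓
3 ≤ 5 ≤ 9 (triangle on l)  ✓
L = 6 + 3 + 5 = 14 (even)  ✓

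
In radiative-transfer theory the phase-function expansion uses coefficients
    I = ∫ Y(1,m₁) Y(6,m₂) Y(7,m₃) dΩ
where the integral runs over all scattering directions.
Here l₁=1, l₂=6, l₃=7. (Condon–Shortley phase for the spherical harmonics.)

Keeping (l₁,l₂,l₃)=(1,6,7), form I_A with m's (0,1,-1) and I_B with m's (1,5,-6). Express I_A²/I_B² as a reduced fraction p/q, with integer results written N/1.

8/13

l's match ⇒ only the (l;m) 3-j factors differ between A and B.
A: triangle coeff Δ(1,6,7) = 1/1365; Σ_t [0,0]: t=0:+1/604800 = 1/604800; (3j)²=16/455 [(1 6 7; 0 1 -1)], sign=+1
B: triangle coeff Δ(1,6,7) = 1/1365; Σ_t [0,0]: t=0:+1/79833600 = 1/79833600; (3j)²=2/35 [(1 6 7; 1 5 -6)], sign=-1
I_A²/I_B² = (16/455)/(2/35) = 8/13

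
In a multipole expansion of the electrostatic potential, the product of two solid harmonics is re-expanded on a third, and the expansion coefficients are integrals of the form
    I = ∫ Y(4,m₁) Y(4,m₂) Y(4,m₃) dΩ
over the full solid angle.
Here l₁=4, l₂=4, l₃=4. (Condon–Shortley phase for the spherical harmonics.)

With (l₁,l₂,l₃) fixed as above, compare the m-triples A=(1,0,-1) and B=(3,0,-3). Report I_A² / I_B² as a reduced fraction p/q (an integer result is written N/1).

9/49

Shared (l₁,l₂,l₃)=(4,4,4): N and (l;000)² cancel in I_A²/I_B².
A: Δ = 4!·4!·4!/13! = 1/450450; Racah Σ t=0..3: t=0:+1/3456 t=1:−1/144 t=2:+1/96 t=3:−1/864 = 1/384; ⇒ 3j(4 4 4; 1 0 -1)² = 9/2002, sgn -1
B: Δ = 4!·4!·4!/13! = 1/450450; Racah Σ t=0..1: t=0:+1/3456 t=1:−1/864 = -1/1152; ⇒ 3j(4 4 4; 3 0 -3)² = 7/286, sgn +1
I_A²/I_B² = (9/2002)/(7/286) = 9/49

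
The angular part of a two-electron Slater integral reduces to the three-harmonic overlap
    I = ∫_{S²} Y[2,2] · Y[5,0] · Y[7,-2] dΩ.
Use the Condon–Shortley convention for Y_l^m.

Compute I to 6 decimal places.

m-sum 0 ✓  L=14 even ✓  3≤7≤7 ✓
Π(2lᵢ+1) = 5×11×15 = 825
triangle coeff Δ(2,5,7) = 1/15015
Σ_t [0,0]: t=0:+1/57600 = 1/57600
(3j)²=21/715 [(2 5 7; 0 0 0)], sign=-1
Σ_t [0,0]: t=0:+1/345600 = 1/345600
(3j)²=6/715 [(2 5 7; 2 0 -2)], sign=-1
⇒ 4πI² = 378/1859
I = (+1)√(378/1859/(4π)) = 0.12720415

0.127204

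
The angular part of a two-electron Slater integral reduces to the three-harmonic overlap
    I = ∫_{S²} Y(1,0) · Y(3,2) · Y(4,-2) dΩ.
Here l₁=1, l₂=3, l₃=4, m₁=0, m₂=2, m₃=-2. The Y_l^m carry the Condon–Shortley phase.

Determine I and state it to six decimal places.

Rules hold: Σm=0, L=8 even, 2≤4≤4.
N = 3·7·9 = 189
Δ = 0!·2!·6!/9! = 1/252
Racah Σ t=0..0: t=0:+1/36 = 1/36
⇒ 3j(1 3 4; 0 0 0)² = 4/63, sgn +1
Racah Σ t=0..0: t=0:+1/120 = 1/120
⇒ 3j(1 3 4; 0 2 -2)² = 1/21, sgn +1
4πI² = N·(3j₀)²·(3jₘ)² = 4/7
I = +1·√(0.571429/4π) = 0.21324362

0.213244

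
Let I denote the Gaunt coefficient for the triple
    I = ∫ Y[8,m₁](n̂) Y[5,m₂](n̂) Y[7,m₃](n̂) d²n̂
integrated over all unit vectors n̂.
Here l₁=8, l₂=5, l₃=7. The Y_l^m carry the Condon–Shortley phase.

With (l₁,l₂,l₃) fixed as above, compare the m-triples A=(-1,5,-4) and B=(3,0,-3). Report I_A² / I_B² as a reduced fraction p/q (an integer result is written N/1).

80/27

Shared (l₁,l₂,l₃)=(8,5,7): N and (l;000)² cancel in I_A²/I_B².
A: Δ = 6!·10!·4!/21! = 1/814773960; Racah Σ t=6..6: t=6:+1/522547200 = 1/522547200; ⇒ 3j(8 5 7; -1 5 -4)² = 30/4199, sgn -1
B: Δ = 6!·10!·4!/21! = 1/814773960; Racah Σ t=1..5: t=1:−1/49766400 t=2:+1/8709120 t=3:−1/11612160 t=4:+1/104509440 t=5:−1/10450944000 = 1/55296000; ⇒ 3j(8 5 7; 3 0 -3)² = 81/33592, sgn +1
I_A²/I_B² = (30/4199)/(81/33592) = 80/27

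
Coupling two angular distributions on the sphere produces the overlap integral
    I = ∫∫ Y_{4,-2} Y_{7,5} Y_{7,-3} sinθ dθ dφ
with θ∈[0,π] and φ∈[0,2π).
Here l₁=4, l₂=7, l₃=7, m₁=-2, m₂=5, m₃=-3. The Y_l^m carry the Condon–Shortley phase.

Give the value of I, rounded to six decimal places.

-0.100310

Rules hold: Σm=0, L=18 even, 3≤7≤11.
N = 9·15·15 = 2025
Δ = 4!·4!·10!/19! = 1/58198140
Racah Σ t=0..4: t=0:+1/17418240 t=1:−1/622080 t=2:+1/230400 t=3:−1/622080 t=4:+1/17418240 = 1/806400
⇒ 3j(4 7 7; 0 0 0)² = 2268/230945, sgn -1
Racah Σ t=2..4: t=2:+1/348364800 t=3:−1/13063680 t=4:+1/7741440 = 29/522547200
⇒ 3j(4 7 7; -2 5 -3)² = 1682/264537, sgn +1
4πI² = N·(3j₀)²·(3jₘ)² = 24523560/193947611
I = -1·√(0.126444/4π) = -0.10031009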